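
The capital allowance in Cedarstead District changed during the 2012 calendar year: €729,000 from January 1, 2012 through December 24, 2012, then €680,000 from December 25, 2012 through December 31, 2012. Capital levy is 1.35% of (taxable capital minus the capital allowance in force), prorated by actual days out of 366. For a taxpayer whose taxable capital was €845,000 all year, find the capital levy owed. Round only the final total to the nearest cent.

January 1 – December 24, 2012: 359 days, exemption €729,000 → (€845,000 − €729,000) × 1.35% × 359/366 = €1,536.0492
December 25 – December 31, 2012: 7 days, exemption €680,000 → (€845,000 − €680,000) × 1.35% × 7/366 = €42.6025
Total = €1,578.6516

€1,578.65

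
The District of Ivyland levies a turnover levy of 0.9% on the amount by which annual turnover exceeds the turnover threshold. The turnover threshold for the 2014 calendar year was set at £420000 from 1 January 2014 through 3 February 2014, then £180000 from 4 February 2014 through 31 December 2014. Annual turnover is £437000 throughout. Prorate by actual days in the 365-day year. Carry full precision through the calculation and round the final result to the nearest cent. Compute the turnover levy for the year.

1 January – 3 February 2014: 34 days, exemption £420000 → (£437000 − £420000) × 0.9% × 34/365 = £14.2521
4 February – 31 December 2014: 331 days, exemption £180000 → (£437000 − £180000) × 0.9% × 331/365 = £2097.5425
Total = £2111.7945

£2111.79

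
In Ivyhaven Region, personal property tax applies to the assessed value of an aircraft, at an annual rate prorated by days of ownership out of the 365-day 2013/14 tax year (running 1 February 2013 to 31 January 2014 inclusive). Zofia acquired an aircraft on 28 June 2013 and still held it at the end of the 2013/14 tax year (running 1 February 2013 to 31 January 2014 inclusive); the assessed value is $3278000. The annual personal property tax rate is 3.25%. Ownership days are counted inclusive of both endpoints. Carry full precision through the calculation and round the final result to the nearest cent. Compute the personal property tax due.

Days held (28 June 2013 – 31 January 2014): 218 out of 365
Tax = $3278000 × 3.25% × 218/365 = $63629.1233

$63629.12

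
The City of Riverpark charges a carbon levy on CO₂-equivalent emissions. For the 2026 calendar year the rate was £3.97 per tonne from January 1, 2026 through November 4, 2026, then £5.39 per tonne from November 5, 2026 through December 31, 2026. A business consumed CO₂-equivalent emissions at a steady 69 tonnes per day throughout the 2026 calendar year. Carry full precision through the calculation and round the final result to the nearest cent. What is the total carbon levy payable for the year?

January 1 – November 4, 2026: 308 days × 69 tonnes/day = 21,252 tonnes at £3.97/tonne → £84,370.44
November 5 – December 31, 2026: 57 days × 69 tonnes/day = 3,933 tonnes at £5.39/tonne → £21,198.87

£105,569.31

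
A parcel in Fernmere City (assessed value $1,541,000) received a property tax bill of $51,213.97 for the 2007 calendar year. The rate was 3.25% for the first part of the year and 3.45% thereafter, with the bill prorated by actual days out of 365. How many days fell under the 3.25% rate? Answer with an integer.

Let d = days at the first rate; then 365 − d days at the second rate.
$1,541,000 × [3.25%·d + 3.45%·(365−d)] / 365 = $51,213.97
Solving gives d = 231, so the new rate took effect on August 20, 2007.

231 days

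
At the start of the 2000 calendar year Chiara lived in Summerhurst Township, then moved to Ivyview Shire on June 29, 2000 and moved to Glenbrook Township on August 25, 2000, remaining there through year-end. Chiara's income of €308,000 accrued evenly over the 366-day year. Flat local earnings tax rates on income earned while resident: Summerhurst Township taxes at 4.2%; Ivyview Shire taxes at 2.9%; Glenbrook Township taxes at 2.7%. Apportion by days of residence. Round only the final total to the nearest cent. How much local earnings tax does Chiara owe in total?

Summerhurst Township, January 1 – June 28, 2000: 180 days → €308,000 × 4.2% × 180/366 = €6,361.9672
Ivyview Shire, June 29 – August 24, 2000: 57 days → €308,000 × 2.9% × 57/366 = €1,391.0492
Glenbrook Township, August 25 – December 31, 2000: 129 days → €308,000 × 2.7% × 129/366 = €2,931.0492
Total = €10,684.0656

€10,684.07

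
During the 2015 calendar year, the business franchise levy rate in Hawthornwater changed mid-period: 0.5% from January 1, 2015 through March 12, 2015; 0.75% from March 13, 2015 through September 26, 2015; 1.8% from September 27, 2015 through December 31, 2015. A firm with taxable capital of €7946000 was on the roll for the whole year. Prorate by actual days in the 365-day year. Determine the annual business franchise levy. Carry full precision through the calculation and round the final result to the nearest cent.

€77674.87

January 1 – March 12, 2015: 71 days at 0.5% → €7946000 × 0.5% × 71/365 = €7728.3014
March 13 – September 26, 2015: 198 days at 0.75% → €7946000 × 0.75% × 198/365 = €32328.2466
September 27 – December 31, 2015: 96 days at 1.8% → €7946000 × 1.8% × 96/365 = €37618.3233
Total = €77674.8712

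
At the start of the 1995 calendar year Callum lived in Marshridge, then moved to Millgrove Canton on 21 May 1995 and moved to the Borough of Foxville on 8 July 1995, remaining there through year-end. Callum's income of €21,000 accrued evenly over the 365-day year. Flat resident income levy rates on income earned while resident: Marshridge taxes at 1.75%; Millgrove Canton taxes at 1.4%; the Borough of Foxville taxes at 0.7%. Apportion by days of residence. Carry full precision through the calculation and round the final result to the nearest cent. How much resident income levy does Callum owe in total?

Marshridge, 1 January – 20 May 1995: 140 days → €21,000 × 1.75% × 140/365 = €140.9589
Millgrove Canton, 21 May – 7 July 1995: 48 days → €21,000 × 1.4% × 48/365 = €38.6630
The Borough of Foxville, 8 July – 31 December 1995: 177 days → €21,000 × 0.7% × 177/365 = €71.2849
Total = €250.9068

€250.91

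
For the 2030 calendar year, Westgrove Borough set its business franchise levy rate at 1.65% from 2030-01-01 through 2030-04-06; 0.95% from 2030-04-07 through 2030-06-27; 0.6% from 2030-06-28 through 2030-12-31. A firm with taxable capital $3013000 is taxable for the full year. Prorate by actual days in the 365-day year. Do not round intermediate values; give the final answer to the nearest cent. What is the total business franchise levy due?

2030-01-01 to 2030-04-06: 96 days at 1.65% → $3013000 × 1.65% × 96/365 = $13075.5945
2030-04-07 to 2030-06-27: 82 days at 0.95% → $3013000 × 0.95% × 82/365 = $6430.4849
2030-06-28 to 2030-12-31: 187 days at 0.6% → $3013000 × 0.6% × 187/365 = $9261.8795
Total = $28767.9589

$28767.96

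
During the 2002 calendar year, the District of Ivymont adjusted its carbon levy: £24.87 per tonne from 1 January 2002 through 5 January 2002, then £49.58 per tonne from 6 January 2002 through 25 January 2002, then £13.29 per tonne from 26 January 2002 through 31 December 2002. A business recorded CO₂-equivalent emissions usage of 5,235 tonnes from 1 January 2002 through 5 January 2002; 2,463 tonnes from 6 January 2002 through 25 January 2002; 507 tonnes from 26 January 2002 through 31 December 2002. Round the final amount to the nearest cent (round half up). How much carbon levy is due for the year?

£259,048.02

1 January – 5 January 2002: 5,235 tonnes at £24.87/tonne → £130,194.45
6 January – 25 January 2002: 2,463 tonnes at £49.58/tonne → £122,115.54
26 January – 31 December 2002: 507 tonnes at £13.29/tonne → £6,738.03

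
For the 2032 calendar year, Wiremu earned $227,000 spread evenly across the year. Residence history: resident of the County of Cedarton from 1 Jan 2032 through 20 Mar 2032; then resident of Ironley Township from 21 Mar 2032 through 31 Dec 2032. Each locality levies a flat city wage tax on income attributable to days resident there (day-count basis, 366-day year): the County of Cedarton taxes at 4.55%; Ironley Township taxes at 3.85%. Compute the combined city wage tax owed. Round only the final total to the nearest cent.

$9,086.82

The County of Cedarton, 1 Jan – 20 Mar 2032: 80 days → $227,000 × 4.55% × 80/366 = $2,257.5956
Ironley Township, 21 Mar – 31 Dec 2032: 286 days → $227,000 × 3.85% × 286/366 = $6,829.2268
Total = $9,086.8224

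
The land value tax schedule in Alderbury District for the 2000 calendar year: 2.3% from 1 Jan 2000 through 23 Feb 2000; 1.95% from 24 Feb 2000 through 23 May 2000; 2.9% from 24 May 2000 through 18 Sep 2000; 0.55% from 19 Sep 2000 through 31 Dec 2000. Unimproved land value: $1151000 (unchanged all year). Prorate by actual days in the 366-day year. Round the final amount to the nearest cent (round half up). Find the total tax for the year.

1 Jan – 23 Feb 2000: 54 days at 2.3% → $1151000 × 2.3% × 54/366 = $3905.8525
24 Feb – 23 May 2000: 90 days at 1.95% → $1151000 × 1.95% × 90/366 = $5519.1393
24 May – 18 Sep 2000: 118 days at 2.9% → $1151000 × 2.9% × 118/366 = $10761.5355
19 Sep – 31 Dec 2000: 104 days at 0.55% → $1151000 × 0.55% × 104/366 = $1798.8306
Total = $21985.3579

$21985.36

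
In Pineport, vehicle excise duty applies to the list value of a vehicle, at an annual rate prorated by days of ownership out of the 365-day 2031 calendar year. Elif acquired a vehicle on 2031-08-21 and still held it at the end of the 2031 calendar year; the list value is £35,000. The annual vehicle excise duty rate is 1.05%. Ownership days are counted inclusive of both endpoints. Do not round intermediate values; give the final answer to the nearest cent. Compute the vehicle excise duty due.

Days held (2031-08-21 to 2031-12-31): 133 out of 365
Tax = £35,000 × 1.05% × 133/365 = £133.9110

£133.91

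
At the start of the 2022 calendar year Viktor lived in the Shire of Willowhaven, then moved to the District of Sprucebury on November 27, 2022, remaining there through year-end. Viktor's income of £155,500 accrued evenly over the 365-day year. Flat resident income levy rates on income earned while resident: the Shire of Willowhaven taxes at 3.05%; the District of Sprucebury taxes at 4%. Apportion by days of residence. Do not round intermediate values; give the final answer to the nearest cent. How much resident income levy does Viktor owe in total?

The Shire of Willowhaven, January 1 – November 26, 2022: 330 days → £155,500 × 3.05% × 330/365 = £4,287.9658
The District of Sprucebury, November 27 – December 31, 2022: 35 days → £155,500 × 4% × 35/365 = £596.4384
Total = £4,884.4041

£4,884.40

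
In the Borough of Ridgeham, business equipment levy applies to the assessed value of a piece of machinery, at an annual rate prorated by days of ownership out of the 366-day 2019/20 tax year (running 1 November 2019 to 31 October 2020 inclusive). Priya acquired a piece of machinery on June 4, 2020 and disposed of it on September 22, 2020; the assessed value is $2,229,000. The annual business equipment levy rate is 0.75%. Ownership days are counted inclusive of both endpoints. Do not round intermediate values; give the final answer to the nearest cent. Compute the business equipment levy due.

Days held (June 4 – September 22, 2020): 111 out of 366
Tax = $2,229,000 × 0.75% × 111/366 = $5,070.0615

$5,070.06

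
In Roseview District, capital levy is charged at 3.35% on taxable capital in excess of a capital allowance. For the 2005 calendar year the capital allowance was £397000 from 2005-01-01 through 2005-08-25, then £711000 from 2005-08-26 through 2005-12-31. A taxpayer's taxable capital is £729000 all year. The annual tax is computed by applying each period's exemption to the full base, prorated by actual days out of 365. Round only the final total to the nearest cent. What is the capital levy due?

£7433.15

2005-01-01 to 2005-08-25: 237 days, exemption £397000 → (£729000 − £397000) × 3.35% × 237/365 = £7221.6822
2005-08-26 to 2005-12-31: 128 days, exemption £711000 → (£729000 − £711000) × 3.35% × 128/365 = £211.4630
Total = £7433.1452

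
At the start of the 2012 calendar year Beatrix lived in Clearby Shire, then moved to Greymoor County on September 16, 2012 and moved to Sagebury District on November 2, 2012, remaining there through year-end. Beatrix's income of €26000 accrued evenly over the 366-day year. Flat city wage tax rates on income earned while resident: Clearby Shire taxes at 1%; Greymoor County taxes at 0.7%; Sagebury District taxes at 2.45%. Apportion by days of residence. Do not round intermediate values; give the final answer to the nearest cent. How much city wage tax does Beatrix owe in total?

Clearby Shire, January 1 – September 15, 2012: 259 days → €26000 × 1% × 259/366 = €183.9891
Greymoor County, September 16 – November 1, 2012: 47 days → €26000 × 0.7% × 47/366 = €23.3716
Sagebury District, November 2 – December 31, 2012: 60 days → €26000 × 2.45% × 60/366 = €104.4262
Total = €311.7869

€311.79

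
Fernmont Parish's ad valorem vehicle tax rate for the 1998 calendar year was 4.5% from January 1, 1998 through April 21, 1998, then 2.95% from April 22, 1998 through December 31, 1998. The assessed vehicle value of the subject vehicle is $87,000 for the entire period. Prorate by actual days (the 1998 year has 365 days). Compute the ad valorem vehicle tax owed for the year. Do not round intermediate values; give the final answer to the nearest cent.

January 1 – April 21, 1998: 111 days at 4.5% → $87,000 × 4.5% × 111/365 = $1,190.5890
April 22 – December 31, 1998: 254 days at 2.95% → $87,000 × 2.95% × 254/365 = $1,786.0027
Total = $2,976.5918

$2,976.59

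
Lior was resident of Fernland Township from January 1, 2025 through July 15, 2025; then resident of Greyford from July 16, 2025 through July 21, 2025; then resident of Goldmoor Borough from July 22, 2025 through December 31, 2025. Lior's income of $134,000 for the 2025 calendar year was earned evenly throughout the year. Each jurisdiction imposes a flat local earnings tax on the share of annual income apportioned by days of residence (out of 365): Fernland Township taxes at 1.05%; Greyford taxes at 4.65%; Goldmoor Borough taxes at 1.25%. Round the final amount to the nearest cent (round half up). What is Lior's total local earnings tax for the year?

$1,605.98

Fernland Township, January 1 – July 15, 2025: 196 days → $134,000 × 1.05% × 196/365 = $755.5397
Greyford, July 16 – July 21, 2025: 6 days → $134,000 × 4.65% × 6/365 = $102.4274
Goldmoor Borough, July 22 – December 31, 2025: 163 days → $134,000 × 1.25% × 163/365 = $748.0137
Total = $1,605.9808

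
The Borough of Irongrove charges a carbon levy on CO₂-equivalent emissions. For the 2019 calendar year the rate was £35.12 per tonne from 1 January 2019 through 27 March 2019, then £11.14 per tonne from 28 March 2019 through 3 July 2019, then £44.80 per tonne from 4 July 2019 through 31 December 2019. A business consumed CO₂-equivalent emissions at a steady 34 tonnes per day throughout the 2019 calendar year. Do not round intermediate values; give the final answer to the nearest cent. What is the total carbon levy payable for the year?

£415,508.56

1 January – 27 March 2019: 86 days × 34 tonnes/day = 2,924 tonnes at £35.12/tonne → £102,690.88
28 March – 3 July 2019: 98 days × 34 tonnes/day = 3,332 tonnes at £11.14/tonne → £37,118.48
4 July – 31 December 2019: 181 days × 34 tonnes/day = 6,154 tonnes at £44.80/tonne → £275,699.20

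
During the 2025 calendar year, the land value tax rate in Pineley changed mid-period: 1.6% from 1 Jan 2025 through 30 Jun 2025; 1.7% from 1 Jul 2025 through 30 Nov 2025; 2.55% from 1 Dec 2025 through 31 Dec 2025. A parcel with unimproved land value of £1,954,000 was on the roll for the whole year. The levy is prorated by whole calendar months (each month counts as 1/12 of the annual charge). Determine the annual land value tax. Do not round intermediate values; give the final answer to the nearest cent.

£33,625.08

1 Jan – 30 Jun 2025: 6 months at 1.6% → £1,954,000 × 1.6% × 6/12 = £15,632.0000
1 Jul – 30 Nov 2025: 5 months at 1.7% → £1,954,000 × 1.7% × 5/12 = £13,840.8333
1 Dec – 31 Dec 2025: 1 month at 2.55% → £1,954,000 × 2.55% × 1/12 = £4,152.2500
Total = £33,625.0833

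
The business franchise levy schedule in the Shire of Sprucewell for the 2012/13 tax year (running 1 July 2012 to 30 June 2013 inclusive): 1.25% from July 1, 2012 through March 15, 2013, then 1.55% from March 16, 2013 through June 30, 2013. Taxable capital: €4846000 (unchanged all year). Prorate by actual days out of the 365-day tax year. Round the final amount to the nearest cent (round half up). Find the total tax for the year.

July 1, 2012 – March 15, 2013: 258 days at 1.25% → €4846000 × 1.25% × 258/365 = €42817.3973
March 16 – June 30, 2013: 107 days at 1.55% → €4846000 × 1.55% × 107/365 = €22019.4274
Total = €64836.8247

€64836.82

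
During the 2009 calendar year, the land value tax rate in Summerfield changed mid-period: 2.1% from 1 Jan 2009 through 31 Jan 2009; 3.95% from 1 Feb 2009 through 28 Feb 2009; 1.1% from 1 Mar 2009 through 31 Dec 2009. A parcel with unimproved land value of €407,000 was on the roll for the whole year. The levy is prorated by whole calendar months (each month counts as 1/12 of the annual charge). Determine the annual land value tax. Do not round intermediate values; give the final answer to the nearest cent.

€5,782.79

1 Jan – 31 Jan 2009: 1 month at 2.1% → €407,000 × 2.1% × 1/12 = €712.2500
1 Feb – 28 Feb 2009: 1 month at 3.95% → €407,000 × 3.95% × 1/12 = €1,339.7083
1 Mar – 31 Dec 2009: 10 months at 1.1% → €407,000 × 1.1% × 10/12 = €3,730.8333
Total = €5,782.7917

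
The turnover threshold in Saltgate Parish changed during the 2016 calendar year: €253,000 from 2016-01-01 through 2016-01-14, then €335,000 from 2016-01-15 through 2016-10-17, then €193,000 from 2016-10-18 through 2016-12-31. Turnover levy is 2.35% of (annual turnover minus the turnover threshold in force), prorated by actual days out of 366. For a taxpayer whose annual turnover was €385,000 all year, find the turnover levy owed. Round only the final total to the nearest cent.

€1,932.52

2016-01-01 to 2016-01-14: 14 days, exemption €253,000 → (€385,000 − €253,000) × 2.35% × 14/366 = €118.6557
2016-01-15 to 2016-10-17: 277 days, exemption €335,000 → (€385,000 − €335,000) × 2.35% × 277/366 = €889.2760
2016-10-18 to 2016-12-31: 75 days, exemption €193,000 → (€385,000 − €193,000) × 2.35% × 75/366 = €924.5902
Total = €1,932.5219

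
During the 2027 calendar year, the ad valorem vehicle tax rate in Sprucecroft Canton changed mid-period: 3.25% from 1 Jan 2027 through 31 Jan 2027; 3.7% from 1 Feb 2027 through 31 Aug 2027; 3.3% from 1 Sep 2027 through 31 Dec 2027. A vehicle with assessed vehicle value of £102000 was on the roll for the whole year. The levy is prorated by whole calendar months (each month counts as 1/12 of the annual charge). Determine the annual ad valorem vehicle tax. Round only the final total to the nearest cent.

1 Jan – 31 Jan 2027: 1 month at 3.25% → £102000 × 3.25% × 1/12 = £276.2500
1 Feb – 31 Aug 2027: 7 months at 3.7% → £102000 × 3.7% × 7/12 = £2201.5000
1 Sep – 31 Dec 2027: 4 months at 3.3% → £102000 × 3.3% × 4/12 = £1122.0000
Total = £3599.7500

£3599.75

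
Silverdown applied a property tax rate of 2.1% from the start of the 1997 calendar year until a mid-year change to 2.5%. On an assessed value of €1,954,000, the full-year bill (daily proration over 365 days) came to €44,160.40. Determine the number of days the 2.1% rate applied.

219 days

Let d = days at the first rate; then 365 − d days at the second rate.
€1,954,000 × [2.1%·d + 2.5%·(365−d)] / 365 = €44,160.40
Solving gives d = 219, so the new rate took effect on 8 August 1997.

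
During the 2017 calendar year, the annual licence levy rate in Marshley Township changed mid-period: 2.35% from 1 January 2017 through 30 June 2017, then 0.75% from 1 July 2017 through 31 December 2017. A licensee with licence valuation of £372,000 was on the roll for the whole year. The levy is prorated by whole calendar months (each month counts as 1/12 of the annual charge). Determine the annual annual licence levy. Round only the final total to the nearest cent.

1 January – 30 June 2017: 6 months at 2.35% → £372,000 × 2.35% × 6/12 = £4,371.0000
1 July – 31 December 2017: 6 months at 0.75% → £372,000 × 0.75% × 6/12 = £1,395.0000
Total = £5,766.0000

£5,766.00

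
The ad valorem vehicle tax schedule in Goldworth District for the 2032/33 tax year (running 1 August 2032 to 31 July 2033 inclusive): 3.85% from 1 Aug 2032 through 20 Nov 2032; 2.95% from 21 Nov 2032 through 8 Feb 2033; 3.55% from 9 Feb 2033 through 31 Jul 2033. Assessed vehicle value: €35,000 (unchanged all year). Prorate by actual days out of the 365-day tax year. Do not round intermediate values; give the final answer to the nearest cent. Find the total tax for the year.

€1,228.69

1 Aug – 20 Nov 2032: 112 days at 3.85% → €35,000 × 3.85% × 112/365 = €413.4795
21 Nov 2032 – 8 Feb 2033: 80 days at 2.95% → €35,000 × 2.95% × 80/365 = €226.3014
9 Feb – 31 Jul 2033: 173 days at 3.55% → €35,000 × 3.55% × 173/365 = €588.9110
Total = €1,228.6918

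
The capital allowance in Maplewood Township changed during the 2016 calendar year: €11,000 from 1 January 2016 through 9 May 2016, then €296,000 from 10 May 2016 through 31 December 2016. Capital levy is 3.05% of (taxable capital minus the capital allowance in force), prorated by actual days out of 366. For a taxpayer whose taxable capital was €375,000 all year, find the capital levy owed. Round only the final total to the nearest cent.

€5,497.00

1 January – 9 May 2016: 130 days, exemption €11,000 → (€375,000 − €11,000) × 3.05% × 130/366 = €3,943.3333
10 May – 31 December 2016: 236 days, exemption €296,000 → (€375,000 − €296,000) × 3.05% × 236/366 = €1,553.6667
Total = €5,497.0000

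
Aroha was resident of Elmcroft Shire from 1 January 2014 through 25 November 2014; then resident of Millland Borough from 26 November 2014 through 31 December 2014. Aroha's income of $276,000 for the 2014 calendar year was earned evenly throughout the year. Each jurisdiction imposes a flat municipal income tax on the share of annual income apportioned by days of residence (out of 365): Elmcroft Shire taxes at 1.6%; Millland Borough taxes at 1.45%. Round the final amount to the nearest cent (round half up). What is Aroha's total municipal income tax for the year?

Elmcroft Shire, 1 January – 25 November 2014: 329 days → $276,000 × 1.6% × 329/365 = $3,980.4493
Millland Borough, 26 November – 31 December 2014: 36 days → $276,000 × 1.45% × 36/365 = $394.7178
Total = $4,375.1671

$4,375.17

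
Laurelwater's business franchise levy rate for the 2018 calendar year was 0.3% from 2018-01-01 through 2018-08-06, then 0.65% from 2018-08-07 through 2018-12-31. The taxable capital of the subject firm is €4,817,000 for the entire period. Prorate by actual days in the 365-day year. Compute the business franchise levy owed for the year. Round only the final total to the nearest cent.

€21,240.99

2018-01-01 to 2018-08-06: 218 days at 0.3% → €4,817,000 × 0.3% × 218/365 = €8,631.0082
2018-08-07 to 2018-12-31: 147 days at 0.65% → €4,817,000 × 0.65% × 147/365 = €12,609.9822
Total = €21,240.9904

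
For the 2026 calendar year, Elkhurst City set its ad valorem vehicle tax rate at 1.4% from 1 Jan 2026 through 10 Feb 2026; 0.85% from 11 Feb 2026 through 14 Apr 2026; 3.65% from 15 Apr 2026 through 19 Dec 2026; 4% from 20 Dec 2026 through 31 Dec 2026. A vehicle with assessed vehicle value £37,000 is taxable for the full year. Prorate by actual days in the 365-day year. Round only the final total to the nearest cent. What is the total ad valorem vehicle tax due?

£1,082.43

1 Jan – 10 Feb 2026: 41 days at 1.4% → £37,000 × 1.4% × 41/365 = £58.1863
11 Feb – 14 Apr 2026: 63 days at 0.85% → £37,000 × 0.85% × 63/365 = £54.2836
15 Apr – 19 Dec 2026: 249 days at 3.65% → £37,000 × 3.65% × 249/365 = £921.3000
20 Dec – 31 Dec 2026: 12 days at 4% → £37,000 × 4% × 12/365 = £48.6575
Total = £1,082.4274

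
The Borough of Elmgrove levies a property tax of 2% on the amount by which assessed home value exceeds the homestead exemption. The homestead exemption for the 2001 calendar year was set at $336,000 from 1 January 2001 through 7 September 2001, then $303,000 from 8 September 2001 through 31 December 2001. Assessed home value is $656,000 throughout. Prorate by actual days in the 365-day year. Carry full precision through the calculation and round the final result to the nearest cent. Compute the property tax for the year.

$6,607.95

1 January – 7 September 2001: 250 days, exemption $336,000 → ($656,000 − $336,000) × 2% × 250/365 = $4,383.5616
8 September – 31 December 2001: 115 days, exemption $303,000 → ($656,000 − $303,000) × 2% × 115/365 = $2,224.3836
Total = $6,607.9452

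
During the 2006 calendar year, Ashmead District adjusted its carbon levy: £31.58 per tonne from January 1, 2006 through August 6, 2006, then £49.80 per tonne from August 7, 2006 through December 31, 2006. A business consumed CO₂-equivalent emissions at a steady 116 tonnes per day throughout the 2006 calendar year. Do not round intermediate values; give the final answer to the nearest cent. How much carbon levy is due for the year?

£1647784.64

January 1 – August 6, 2006: 218 days × 116 tonnes/day = 25,288 tonnes at £31.58/tonne → £798595.04
August 7 – December 31, 2006: 147 days × 116 tonnes/day = 17,052 tonnes at £49.80/tonne → £849189.60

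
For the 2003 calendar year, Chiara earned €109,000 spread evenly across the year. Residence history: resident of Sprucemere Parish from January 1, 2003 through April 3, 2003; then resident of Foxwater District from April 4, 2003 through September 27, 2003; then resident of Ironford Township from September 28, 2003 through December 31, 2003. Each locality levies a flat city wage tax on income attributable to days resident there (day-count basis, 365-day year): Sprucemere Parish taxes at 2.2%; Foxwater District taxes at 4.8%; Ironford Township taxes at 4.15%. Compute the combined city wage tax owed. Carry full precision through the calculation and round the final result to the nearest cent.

€4,325.51

Sprucemere Parish, January 1 – April 3, 2003: 93 days → €109,000 × 2.2% × 93/365 = €610.9973
Foxwater District, April 4 – September 27, 2003: 177 days → €109,000 × 4.8% × 177/365 = €2,537.1616
Ironford Township, September 28 – December 31, 2003: 95 days → €109,000 × 4.15% × 95/365 = €1,177.3493
Total = €4,325.5082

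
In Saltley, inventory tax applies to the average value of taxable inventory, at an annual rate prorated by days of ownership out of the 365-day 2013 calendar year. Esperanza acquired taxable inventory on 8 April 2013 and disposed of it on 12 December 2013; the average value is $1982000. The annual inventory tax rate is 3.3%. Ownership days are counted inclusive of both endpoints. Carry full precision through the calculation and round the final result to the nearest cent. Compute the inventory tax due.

$44619.44

Days held (8 April – 12 December 2013): 249 out of 365
Tax = $1982000 × 3.3% × 249/365 = $44619.4356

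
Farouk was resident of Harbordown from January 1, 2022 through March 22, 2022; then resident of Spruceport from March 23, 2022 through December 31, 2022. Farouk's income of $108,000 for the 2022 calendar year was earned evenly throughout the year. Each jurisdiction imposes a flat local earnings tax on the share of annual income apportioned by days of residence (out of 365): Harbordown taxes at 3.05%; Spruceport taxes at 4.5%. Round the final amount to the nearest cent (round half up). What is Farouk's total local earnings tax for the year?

Harbordown, January 1 – March 22, 2022: 81 days → $108,000 × 3.05% × 81/365 = $730.9973
Spruceport, March 23 – December 31, 2022: 284 days → $108,000 × 4.5% × 284/365 = $3,781.4795
Total = $4,512.4767

$4,512.48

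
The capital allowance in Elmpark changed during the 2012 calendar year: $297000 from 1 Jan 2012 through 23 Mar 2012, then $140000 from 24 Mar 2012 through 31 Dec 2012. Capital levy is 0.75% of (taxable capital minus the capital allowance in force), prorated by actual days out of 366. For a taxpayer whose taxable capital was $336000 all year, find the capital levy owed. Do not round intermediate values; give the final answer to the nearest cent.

$1202.97

1 Jan – 23 Mar 2012: 83 days, exemption $297000 → ($336000 − $297000) × 0.75% × 83/366 = $66.3320
24 Mar – 31 Dec 2012: 283 days, exemption $140000 → ($336000 − $140000) × 0.75% × 283/366 = $1136.6393
Total = $1202.9713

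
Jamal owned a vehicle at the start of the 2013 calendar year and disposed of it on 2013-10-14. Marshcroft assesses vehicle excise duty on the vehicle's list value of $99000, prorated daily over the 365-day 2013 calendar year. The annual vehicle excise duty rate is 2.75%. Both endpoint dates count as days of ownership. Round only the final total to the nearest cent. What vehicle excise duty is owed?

$2140.71

Days held (2013-01-01 to 2013-10-14): 287 out of 365
Tax = $99000 × 2.75% × 287/365 = $2140.7055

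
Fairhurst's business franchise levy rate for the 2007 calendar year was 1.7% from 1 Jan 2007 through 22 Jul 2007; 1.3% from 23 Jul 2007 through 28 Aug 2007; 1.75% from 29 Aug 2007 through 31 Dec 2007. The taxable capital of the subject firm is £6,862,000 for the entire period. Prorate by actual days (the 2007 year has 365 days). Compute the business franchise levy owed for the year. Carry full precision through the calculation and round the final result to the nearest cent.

1 Jan – 22 Jul 2007: 203 days at 1.7% → £6,862,000 × 1.7% × 203/365 = £64,878.8000
23 Jul – 28 Aug 2007: 37 days at 1.3% → £6,862,000 × 1.3% × 37/365 = £9,042.8000
29 Aug – 31 Dec 2007: 125 days at 1.75% → £6,862,000 × 1.75% × 125/365 = £41,125.0000
Total = £115,046.6000

£115,046.60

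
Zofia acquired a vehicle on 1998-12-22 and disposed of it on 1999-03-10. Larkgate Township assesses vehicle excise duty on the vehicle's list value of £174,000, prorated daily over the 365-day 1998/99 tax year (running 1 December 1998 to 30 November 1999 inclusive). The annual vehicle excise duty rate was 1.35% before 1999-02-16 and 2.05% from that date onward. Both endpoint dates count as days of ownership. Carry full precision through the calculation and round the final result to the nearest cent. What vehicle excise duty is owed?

1998-12-22 to 1999-02-15: 56 days at 1.35% → £174,000 × 1.35% × 56/365 = £360.3945
1999-02-16 to 1999-03-10: 23 days at 2.05% → £174,000 × 2.05% × 23/365 = £224.7699
Total = £585.1644

£585.16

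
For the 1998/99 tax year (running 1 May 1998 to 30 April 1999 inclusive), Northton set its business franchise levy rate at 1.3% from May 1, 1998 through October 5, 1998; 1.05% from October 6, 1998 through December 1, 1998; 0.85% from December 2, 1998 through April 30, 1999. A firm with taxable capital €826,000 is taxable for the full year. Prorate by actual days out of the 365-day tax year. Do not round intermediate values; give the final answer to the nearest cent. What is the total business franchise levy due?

€8,887.99

May 1 – October 5, 1998: 158 days at 1.3% → €826,000 × 1.3% × 158/365 = €4,648.2301
October 6 – December 1, 1998: 57 days at 1.05% → €826,000 × 1.05% × 57/365 = €1,354.4137
December 2, 1998 – April 30, 1999: 150 days at 0.85% → €826,000 × 0.85% × 150/365 = €2,885.3425
Total = €8,887.9863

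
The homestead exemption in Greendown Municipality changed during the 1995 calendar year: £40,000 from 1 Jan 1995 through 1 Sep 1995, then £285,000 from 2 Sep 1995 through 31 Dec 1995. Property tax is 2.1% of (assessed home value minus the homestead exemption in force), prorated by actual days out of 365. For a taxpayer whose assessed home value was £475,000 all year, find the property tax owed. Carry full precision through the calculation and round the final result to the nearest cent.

1 Jan – 1 Sep 1995: 244 days, exemption £40,000 → (£475,000 − £40,000) × 2.1% × 244/365 = £6,106.6849
2 Sep – 31 Dec 1995: 121 days, exemption £285,000 → (£475,000 − £285,000) × 2.1% × 121/365 = £1,322.7123
Total = £7,429.3973

£7,429.40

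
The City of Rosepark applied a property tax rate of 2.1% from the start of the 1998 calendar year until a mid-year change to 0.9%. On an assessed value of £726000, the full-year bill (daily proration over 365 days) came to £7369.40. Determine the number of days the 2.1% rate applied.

35 days

Let d = days at the first rate; then 365 − d days at the second rate.
£726000 × [2.1%·d + 0.9%·(365−d)] / 365 = £7369.40
Solving gives d = 35, so the new rate took effect on 5 February 1998.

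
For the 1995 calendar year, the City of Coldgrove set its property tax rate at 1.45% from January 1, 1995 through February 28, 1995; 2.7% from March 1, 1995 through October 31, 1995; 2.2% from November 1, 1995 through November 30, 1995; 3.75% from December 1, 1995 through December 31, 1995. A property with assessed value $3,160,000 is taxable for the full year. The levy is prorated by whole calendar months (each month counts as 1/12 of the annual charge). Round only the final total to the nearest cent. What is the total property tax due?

$80,185.00

January 1 – February 28, 1995: 2 months at 1.45% → $3,160,000 × 1.45% × 2/12 = $7,636.6667
March 1 – October 31, 1995: 8 months at 2.7% → $3,160,000 × 2.7% × 8/12 = $56,880.0000
November 1 – November 30, 1995: 1 month at 2.2% → $3,160,000 × 2.2% × 1/12 = $5,793.3333
December 1 – December 31, 1995: 1 month at 3.75% → $3,160,000 × 3.75% × 1/12 = $9,875.0000
Total = $80,185.0000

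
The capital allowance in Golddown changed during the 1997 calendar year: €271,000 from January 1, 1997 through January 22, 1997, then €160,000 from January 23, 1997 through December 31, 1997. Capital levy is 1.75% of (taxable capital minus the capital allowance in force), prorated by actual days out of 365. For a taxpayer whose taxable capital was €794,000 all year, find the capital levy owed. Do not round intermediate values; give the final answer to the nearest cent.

€10,977.92

January 1 – January 22, 1997: 22 days, exemption €271,000 → (€794,000 − €271,000) × 1.75% × 22/365 = €551.6575
January 23 – December 31, 1997: 343 days, exemption €160,000 → (€794,000 − €160,000) × 1.75% × 343/365 = €10,426.2603
Total = €10,977.9178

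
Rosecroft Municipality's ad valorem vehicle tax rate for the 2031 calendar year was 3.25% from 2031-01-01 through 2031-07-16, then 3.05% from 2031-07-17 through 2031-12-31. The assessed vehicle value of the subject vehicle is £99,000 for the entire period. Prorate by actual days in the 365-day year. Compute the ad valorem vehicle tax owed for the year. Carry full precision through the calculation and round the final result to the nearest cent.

2031-01-01 to 2031-07-16: 197 days at 3.25% → £99,000 × 3.25% × 197/365 = £1,736.5685
2031-07-17 to 2031-12-31: 168 days at 3.05% → £99,000 × 3.05% × 168/365 = £1,389.7973
Total = £3,126.3658

£3,126.37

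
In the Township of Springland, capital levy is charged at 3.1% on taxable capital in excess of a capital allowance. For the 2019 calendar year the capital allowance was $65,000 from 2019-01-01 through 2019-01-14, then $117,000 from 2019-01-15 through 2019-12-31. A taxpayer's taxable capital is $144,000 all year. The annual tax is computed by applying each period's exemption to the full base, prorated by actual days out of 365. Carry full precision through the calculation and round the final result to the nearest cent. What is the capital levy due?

2019-01-01 to 2019-01-14: 14 days, exemption $65,000 → ($144,000 − $65,000) × 3.1% × 14/365 = $93.9342
2019-01-15 to 2019-12-31: 351 days, exemption $117,000 → ($144,000 − $117,000) × 3.1% × 351/365 = $804.8959
Total = $898.8301

$898.83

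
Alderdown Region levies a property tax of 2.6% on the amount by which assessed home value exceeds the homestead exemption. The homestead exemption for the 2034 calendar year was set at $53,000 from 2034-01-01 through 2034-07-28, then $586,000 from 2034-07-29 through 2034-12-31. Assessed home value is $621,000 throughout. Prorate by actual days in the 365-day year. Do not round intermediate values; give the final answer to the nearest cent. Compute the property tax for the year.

$8,845.13

2034-01-01 to 2034-07-28: 209 days, exemption $53,000 → ($621,000 − $53,000) × 2.6% × 209/365 = $8,456.1973
2034-07-29 to 2034-12-31: 156 days, exemption $586,000 → ($621,000 − $586,000) × 2.6% × 156/365 = $388.9315
Total = $8,845.1288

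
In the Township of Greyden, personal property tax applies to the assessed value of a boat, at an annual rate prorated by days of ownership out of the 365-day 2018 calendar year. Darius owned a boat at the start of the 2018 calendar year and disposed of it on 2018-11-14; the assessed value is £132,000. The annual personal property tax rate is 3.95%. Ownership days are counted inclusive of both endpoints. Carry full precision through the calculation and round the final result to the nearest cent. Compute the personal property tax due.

£4,542.61

Days held (2018-01-01 to 2018-11-14): 318 out of 365
Tax = £132,000 × 3.95% × 318/365 = £4,542.6082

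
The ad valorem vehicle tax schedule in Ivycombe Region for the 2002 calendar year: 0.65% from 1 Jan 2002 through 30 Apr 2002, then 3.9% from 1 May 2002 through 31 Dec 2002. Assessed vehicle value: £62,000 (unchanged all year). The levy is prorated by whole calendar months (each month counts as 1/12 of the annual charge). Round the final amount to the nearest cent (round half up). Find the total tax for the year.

£1,746.33

1 Jan – 30 Apr 2002: 4 months at 0.65% → £62,000 × 0.65% × 4/12 = £134.3333
1 May – 31 Dec 2002: 8 months at 3.9% → £62,000 × 3.9% × 8/12 = £1,612.0000
Total = £1,746.3333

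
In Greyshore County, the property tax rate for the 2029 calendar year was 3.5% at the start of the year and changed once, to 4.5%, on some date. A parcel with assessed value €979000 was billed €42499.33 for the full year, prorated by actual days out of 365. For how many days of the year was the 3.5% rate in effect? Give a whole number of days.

Let d = days at the first rate; then 365 − d days at the second rate.
€979000 × [3.5%·d + 4.5%·(365−d)] / 365 = €42499.33
Solving gives d = 58, so the new rate took effect on 28 February 2029.

58 days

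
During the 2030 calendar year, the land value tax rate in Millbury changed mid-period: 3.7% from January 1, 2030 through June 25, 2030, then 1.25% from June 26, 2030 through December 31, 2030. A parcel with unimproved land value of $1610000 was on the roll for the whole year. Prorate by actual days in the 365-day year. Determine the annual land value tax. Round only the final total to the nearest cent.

January 1 – June 25, 2030: 176 days at 3.7% → $1610000 × 3.7% × 176/365 = $28724.1644
June 26 – December 31, 2030: 189 days at 1.25% → $1610000 × 1.25% × 189/365 = $10420.8904
Total = $39145.0548

$39145.05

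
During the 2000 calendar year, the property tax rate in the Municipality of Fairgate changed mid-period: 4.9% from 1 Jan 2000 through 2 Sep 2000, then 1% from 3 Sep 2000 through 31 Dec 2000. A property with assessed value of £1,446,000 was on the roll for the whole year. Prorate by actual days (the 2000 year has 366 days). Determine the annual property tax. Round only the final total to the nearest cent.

£52,364.16

1 Jan – 2 Sep 2000: 246 days at 4.9% → £1,446,000 × 4.9% × 246/366 = £47,623.1803
3 Sep – 31 Dec 2000: 120 days at 1% → £1,446,000 × 1% × 120/366 = £4,740.9836
Total = £52,364.1639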